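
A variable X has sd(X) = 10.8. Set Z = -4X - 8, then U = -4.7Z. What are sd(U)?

sd(Z) = |-4|·10.8 = 43.2.
sd(U) = |-4.7|·43.2 = 203.04.

sd(U) = 203.04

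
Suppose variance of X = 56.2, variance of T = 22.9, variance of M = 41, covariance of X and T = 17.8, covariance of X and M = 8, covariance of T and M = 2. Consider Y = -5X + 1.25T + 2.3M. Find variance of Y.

variance of Y = 1262.67125

variance of Y = a²·variance of X + b²·variance of T + c²·variance of M + 2ab·covariance of X and T + 2ac·covariance of X and M + 2bc·covariance of T and M, with a = -5, b = 1.25, c = 2.3.
= 1405 + 35.78125 + 216.89 + (-222.5) + (-184) + 11.5
= 1262.67125.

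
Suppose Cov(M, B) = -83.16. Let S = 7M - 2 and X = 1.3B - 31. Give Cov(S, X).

Cov(S, X) = -756.756

Cov(S, X) = a·c·Cov(M, B) = 7·1.3·(-83.16) = -756.756. Additive constants drop out.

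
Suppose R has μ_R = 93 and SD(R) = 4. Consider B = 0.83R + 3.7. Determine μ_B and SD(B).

μ_B = 80.89, SD(B) = 3.32

B = 0.83R + 3.7 is linear with a = 0.83, b = 3.7.
μ_B = a·μ_R + b = 0.83·93 + 3.7 = 80.89.
SD(B) = |a|·SD(R) = |0.83|·4 = 3.32.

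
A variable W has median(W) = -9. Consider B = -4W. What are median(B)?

A linear map preserves order up to sign, so median(B) = a·median(W) + b = (-4)·(-9) = 36.

median(B) = 36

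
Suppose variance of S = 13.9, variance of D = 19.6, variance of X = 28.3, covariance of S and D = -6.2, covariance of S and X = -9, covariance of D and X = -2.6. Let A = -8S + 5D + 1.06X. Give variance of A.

variance of A = a²·variance of S + b²·variance of D + c²·variance of X + 2ab·covariance of S and D + 2ac·covariance of S and X + 2bc·covariance of D and X, with a = -8, b = 5, c = 1.06.
= 889.6 + 490 + 31.79788 + 496 + 152.64 + (-27.56)
= 2032.47788.

variance of A = 2032.47788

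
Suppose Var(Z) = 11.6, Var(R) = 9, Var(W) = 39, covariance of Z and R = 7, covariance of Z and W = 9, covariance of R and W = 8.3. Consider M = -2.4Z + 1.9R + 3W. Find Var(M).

Var(M) = 351.486

Var(M) = a²·Var(Z) + b²·Var(R) + c²·Var(W) + 2ab·covariance of Z and R + 2ac·covariance of Z and W + 2bc·covariance of R and W, with a = -2.4, b = 1.9, c = 3.
= 66.816 + 32.49 + 351 + (-63.84) + (-129.6) + 94.62
= 351.486.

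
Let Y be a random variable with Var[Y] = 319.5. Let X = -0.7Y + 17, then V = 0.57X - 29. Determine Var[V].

Var[X] = (-0.7)²·319.5 = 156.555.
Var[V] = 0.57²·156.555 = 50.8647195.

Var[V] = 50.8647195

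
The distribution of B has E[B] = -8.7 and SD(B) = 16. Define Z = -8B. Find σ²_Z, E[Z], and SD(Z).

Z = -8B is linear with a = -8, b = 0.
σ²_B = 16² = 256.
σ²_Z = a²·σ²_B = (-8)²·256 = 16384.
E[Z] = a·E[B] + b = (-8)·(-8.7) = 69.6.
SD(Z) = |a|·SD(B) = |-8|·16 = 128.

σ²_Z = 16384, E[Z] = 69.6, SD(Z) = 128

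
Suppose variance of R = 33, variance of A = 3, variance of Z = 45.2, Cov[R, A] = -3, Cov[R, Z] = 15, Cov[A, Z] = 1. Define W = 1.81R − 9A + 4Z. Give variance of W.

variance of W = a²·variance of R + b²·variance of A + c²·variance of Z + 2ab·Cov[R, A] + 2ac·Cov[R, Z] + 2bc·Cov[A, Z], with a = 1.81, b = -9, c = 4.
= 108.1113 + 243 + 723.2 + 97.74 + 217.2 + (-72)
= 1317.2513.

variance of W = 1317.2513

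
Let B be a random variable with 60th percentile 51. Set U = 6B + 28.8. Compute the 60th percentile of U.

60th percentile of U = 334.8

Since a = 6 > 0 the transformation is increasing, so the 60th percentile of U = a·(P_{60} of B) + b = 6·51 + 28.8 = 334.8.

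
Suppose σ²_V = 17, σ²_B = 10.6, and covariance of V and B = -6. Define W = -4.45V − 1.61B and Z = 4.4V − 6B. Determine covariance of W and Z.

covariance of W and Z = -348.16

By bilinearity, covariance of W and Z = ac·σ²_V + bd·σ²_B + (ad+bc)·covariance of V and B, with a=-4.45, b=-1.61, c=4.4, d=-6.
ac·σ²_V = (-4.45)·4.4·17 = -332.86
bd·σ²_B = (-1.61)·(-6)·10.6 = 102.396
(ad+bc)·covariance of V and B = (19.616)·(-6) = -117.696
covariance of W and Z = -332.86 + 102.396 + (-117.696) = -348.16.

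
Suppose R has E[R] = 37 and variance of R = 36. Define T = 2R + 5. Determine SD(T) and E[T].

T = 2R + 5 is linear with a = 2, b = 5.
SD(R) = √36 = 6.
SD(T) = |a|·SD(R) = |2|·6 = 12.
E[T] = a·E[R] + b = 2·37 + 5 = 79.

SD(T) = 12, E[T] = 79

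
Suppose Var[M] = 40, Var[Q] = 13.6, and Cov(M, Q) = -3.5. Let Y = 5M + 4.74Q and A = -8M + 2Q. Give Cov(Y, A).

By bilinearity, Cov(Y, A) = ac·Var[M] + bd·Var[Q] + (ad+bc)·Cov(M, Q), with a=5, b=4.74, c=-8, d=2.
ac·Var[M] = 5·(-8)·40 = -1600
bd·Var[Q] = 4.74·2·13.6 = 128.928
(ad+bc)·Cov(M, Q) = (-27.92)·(-3.5) = 97.72
Cov(Y, A) = -1600 + 128.928 + 97.72 = -1373.352.

Cov(Y, A) = -1373.352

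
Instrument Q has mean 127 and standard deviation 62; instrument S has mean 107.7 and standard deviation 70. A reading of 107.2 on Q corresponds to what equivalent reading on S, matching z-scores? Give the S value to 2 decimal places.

z = (107.2 − 127)/62 ≈ -0.3194.
S = 107.7 + z·70 = 107.7 + (107.2 − 127)·70/62 ≈ 85.35.

S = 85.35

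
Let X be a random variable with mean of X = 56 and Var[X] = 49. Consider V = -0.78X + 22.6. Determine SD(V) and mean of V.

SD(V) = 5.46, mean of V = -21.08

V = -0.78X + 22.6 is linear with a = -0.78, b = 22.6.
SD(X) = √49 = 7.
SD(V) = |a|·SD(X) = |-0.78|·7 = 5.46.
mean of V = a·mean of X + b = (-0.78)·56 + 22.6 = -21.08.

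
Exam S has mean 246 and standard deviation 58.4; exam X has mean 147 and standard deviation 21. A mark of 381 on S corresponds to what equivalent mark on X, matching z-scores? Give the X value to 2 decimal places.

X = 195.54

z = (381 − 246)/58.4 ≈ 2.3116.
X = 147 + z·21 = 147 + (381 − 246)·21/58.4 ≈ 195.54.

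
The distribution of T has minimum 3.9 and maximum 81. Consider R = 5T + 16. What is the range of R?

Range of T = 81 − 3.9 = 77.1.
Range(R) = |a|·Range(T) = |5|·77.1 = 385.5.

Range(R) = 385.5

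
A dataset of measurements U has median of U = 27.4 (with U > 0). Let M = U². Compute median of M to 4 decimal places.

U² is monotone on this domain, so median of M = square(27.4) = 750.76.

median of M = 750.76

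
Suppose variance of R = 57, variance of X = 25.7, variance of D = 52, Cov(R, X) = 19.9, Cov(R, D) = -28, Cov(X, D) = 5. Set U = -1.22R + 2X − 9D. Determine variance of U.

variance of U = a²·variance of R + b²·variance of X + c²·variance of D + 2ab·Cov(R, X) + 2ac·Cov(R, D) + 2bc·Cov(X, D), with a = -1.22, b = 2, c = -9.
= 84.8388 + 102.8 + 4212 + (-97.112) + (-614.88) + (-180)
= 3507.6468.

variance of U = 3507.6468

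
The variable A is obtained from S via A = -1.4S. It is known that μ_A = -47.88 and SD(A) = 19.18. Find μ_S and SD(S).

From A = -1.4S: μ_A = a·μ_S + b, so μ_S = (μ_A − b)/a = (-47.88 − 0)/(-1.4) = 34.2.
SD(A) = |a|·SD(S), so SD(S) = 19.18/|-1.4| = 13.7.

μ_S = 34.2, SD(S) = 13.7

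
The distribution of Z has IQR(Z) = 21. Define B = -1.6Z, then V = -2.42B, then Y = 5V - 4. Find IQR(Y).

IQR(Y) = 406.56

IQR(B) = |-1.6|·21 = 33.6.
IQR(V) = |-2.42|·33.6 = 81.312.
IQR(Y) = |5|·81.312 = 406.56.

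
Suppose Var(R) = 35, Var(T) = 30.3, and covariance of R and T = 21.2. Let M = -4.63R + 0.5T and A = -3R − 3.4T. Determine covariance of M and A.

By bilinearity, covariance of M and A = ac·Var(R) + bd·Var(T) + (ad+bc)·covariance of R and T, with a=-4.63, b=0.5, c=-3, d=-3.4.
ac·Var(R) = (-4.63)·(-3)·35 = 486.15
bd·Var(T) = 0.5·(-3.4)·30.3 = -51.51
(ad+bc)·covariance of R and T = (14.242)·21.2 = 301.9304
covariance of M and A = 486.15 + (-51.51) + 301.9304 = 736.5704.

covariance of M and A = 736.5704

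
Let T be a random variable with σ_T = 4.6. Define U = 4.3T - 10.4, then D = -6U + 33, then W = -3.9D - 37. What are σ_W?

σ_U = |4.3|·4.6 = 19.78.
σ_D = |-6|·19.78 = 118.68.
σ_W = |-3.9|·118.68 = 462.852.

σ_W = 462.852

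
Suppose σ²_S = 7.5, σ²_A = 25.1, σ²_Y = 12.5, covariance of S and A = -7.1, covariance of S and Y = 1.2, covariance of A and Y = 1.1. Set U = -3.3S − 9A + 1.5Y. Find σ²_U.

σ²_U = 1679.58

σ²_U = a²·σ²_S + b²·σ²_A + c²·σ²_Y + 2ab·covariance of S and A + 2ac·covariance of S and Y + 2bc·covariance of A and Y, with a = -3.3, b = -9, c = 1.5.
= 81.675 + 2033.1 + 28.125 + (-421.74) + (-11.88) + (-29.7)
= 1679.58.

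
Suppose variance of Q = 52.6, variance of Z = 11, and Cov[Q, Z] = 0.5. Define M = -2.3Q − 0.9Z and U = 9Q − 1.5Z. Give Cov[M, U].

By bilinearity, Cov[M, U] = ac·variance of Q + bd·variance of Z + (ad+bc)·Cov[Q, Z], with a=-2.3, b=-0.9, c=9, d=-1.5.
ac·variance of Q = (-2.3)·9·52.6 = -1088.82
bd·variance of Z = (-0.9)·(-1.5)·11 = 14.85
(ad+bc)·Cov[Q, Z] = (-4.65)·0.5 = -2.325
Cov[M, U] = -1088.82 + 14.85 + (-2.325) = -1076.295.

Cov[M, U] = -1076.295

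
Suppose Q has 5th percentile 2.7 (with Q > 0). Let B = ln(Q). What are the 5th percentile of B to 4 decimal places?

5th percentile of B = 0.9933

ln(Q) is increasing, so P_{5}(B) = g(P_{5}(Q)) ≈ 0.9933.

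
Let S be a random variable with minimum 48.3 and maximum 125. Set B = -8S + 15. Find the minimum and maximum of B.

a = -8 < 0, so order reverses: min(B) = a·max(S)+b = (-8)·125 + 15 = -985; max(B) = a·min(S)+b = (-8)·48.3 + 15 = -371.4.

min(B) = -985, max(B) = -371.4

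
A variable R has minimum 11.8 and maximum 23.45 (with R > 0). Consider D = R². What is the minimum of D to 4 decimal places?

R² is increasing on this domain, so min(D) comes from min(R) = 11.8: min(D) = square(11.8) = 139.24.

min(D) = 139.24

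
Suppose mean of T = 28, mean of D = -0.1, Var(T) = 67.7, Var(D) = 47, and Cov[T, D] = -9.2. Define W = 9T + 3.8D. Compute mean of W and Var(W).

mean of W = 9·mean of T + 3.8·mean of D = 9·28 + 3.8·(-0.1) = 251.62.
Var(W) = a²·Var(T) + b²·Var(D) + 2ab·Cov[T, D] with a = 9, b = 3.8.
= 9²·67.7 + 3.8²·47 + 2·9·3.8·(-9.2)
= 5483.7 + 678.68 + (-629.28) = 5533.1.

mean of W = 251.62, Var(W) = 5533.1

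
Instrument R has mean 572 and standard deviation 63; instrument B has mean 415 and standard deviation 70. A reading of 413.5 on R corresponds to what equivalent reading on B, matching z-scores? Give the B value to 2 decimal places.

B = 238.89

z = (413.5 − 572)/63 ≈ -2.5159.
B = 415 + z·70 = 415 + (413.5 − 572)·70/63 ≈ 238.89.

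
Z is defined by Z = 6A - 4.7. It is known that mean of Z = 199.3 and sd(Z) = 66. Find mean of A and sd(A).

mean of A = 34, sd(A) = 11

From Z = 6A - 4.7: mean of Z = a·mean of A + b, so mean of A = (mean of Z − b)/a = (199.3 − (-4.7))/6 = 34.
sd(Z) = |a|·sd(A), so sd(A) = 66/|6| = 11.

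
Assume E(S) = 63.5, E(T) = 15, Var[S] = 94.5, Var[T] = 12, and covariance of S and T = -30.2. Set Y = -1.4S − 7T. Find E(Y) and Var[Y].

E(Y) = -193.9, Var[Y] = 181.3

E(Y) = (-1.4)·E(S) + (-7)·E(T) = (-1.4)·63.5 + (-7)·15 = -193.9.
Var[Y] = a²·Var[S] + b²·Var[T] + 2ab·covariance of S and T with a = -1.4, b = -7.
= (-1.4)²·94.5 + (-7)²·12 + 2·(-1.4)·(-7)·(-30.2)
= 185.22 + 588 + (-591.92) = 181.3.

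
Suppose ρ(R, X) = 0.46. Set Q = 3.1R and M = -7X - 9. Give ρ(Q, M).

Linear rescalings preserve |correlation|; the slopes 3.1 and -7 have opposite signs, so the correlation flips sign: ρ(Q, M) = −ρ(R, X) = -0.46.

ρ(Q, M) = -0.46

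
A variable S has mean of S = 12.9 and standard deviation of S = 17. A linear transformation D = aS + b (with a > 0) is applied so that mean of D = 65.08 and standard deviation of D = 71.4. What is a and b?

standard deviation of D = a·standard deviation of S (a > 0), so a = 71.4/17 = 4.2.
mean of D = a·mean of S + b, so b = 65.08 − 4.2·12.9 = 10.9.

a = 4.2, b = 10.9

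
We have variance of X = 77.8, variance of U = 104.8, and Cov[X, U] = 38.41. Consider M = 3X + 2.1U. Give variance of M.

variance of M = 1646.334

variance of M = a²·variance of X + b²·variance of U + 2ab·Cov[X, U] with a = 3, b = 2.1.
= 3²·77.8 + 2.1²·104.8 + 2·3·2.1·38.41
= 700.2 + 462.168 + 483.966 = 1646.334.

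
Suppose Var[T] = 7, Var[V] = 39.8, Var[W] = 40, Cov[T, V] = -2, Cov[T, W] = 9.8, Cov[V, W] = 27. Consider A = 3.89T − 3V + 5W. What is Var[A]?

Var[A] = a²·Var[T] + b²·Var[V] + c²·Var[W] + 2ab·Cov[T, V] + 2ac·Cov[T, W] + 2bc·Cov[V, W], with a = 3.89, b = -3, c = 5.
= 105.9247 + 358.2 + 1000 + 46.68 + 381.22 + (-810)
= 1082.0247.

Var[A] = 1082.0247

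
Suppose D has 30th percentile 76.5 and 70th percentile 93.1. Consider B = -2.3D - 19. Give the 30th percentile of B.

Since a = -2.3 < 0 the transformation is decreasing, reversing order: the 30th percentile of B corresponds to the 70th percentile of D.
So P_{30}(B) = a·P_{70}(D) + b = (-2.3)·93.1 + (-19) = -233.13.

30th percentile of B = -233.13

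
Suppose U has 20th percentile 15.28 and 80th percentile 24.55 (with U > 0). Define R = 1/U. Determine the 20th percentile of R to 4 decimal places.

1/U is decreasing on U > 0, so percentile order reverses: P_{20}(R) uses P_{80}(U) = 24.55.
P_{20}(R) = 1/24.55 ≈ 0.0407.

20th percentile of R = 0.0407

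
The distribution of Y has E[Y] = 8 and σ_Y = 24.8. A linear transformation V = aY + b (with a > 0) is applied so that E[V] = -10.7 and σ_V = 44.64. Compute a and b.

a = 1.8, b = -25.1

σ_V = a·σ_Y (a > 0), so a = 44.64/24.8 = 1.8.
E[V] = a·E[Y] + b, so b = -10.7 − 1.8·8 = -25.1.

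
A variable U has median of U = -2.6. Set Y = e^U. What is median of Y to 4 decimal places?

e^U is monotone on this domain, so median of Y = exp(-2.6) ≈ 0.0743.

median of Y = 0.0743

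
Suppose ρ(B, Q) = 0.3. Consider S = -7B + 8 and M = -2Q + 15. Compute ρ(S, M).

ρ(S, M) = 0.3

Linear rescalings preserve correlation up to sign; here the slopes -7 and -2 have the same sign, so ρ(S, M) = ρ(B, Q) = 0.3.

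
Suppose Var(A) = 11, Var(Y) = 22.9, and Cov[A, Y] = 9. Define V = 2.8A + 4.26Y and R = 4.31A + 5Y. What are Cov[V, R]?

By bilinearity, Cov[V, R] = ac·Var(A) + bd·Var(Y) + (ad+bc)·Cov[A, Y], with a=2.8, b=4.26, c=4.31, d=5.
ac·Var(A) = 2.8·4.31·11 = 132.748
bd·Var(Y) = 4.26·5·22.9 = 487.77
(ad+bc)·Cov[A, Y] = (32.3606)·9 = 291.2454
Cov[V, R] = 132.748 + 487.77 + 291.2454 = 911.7634.

Cov[V, R] = 911.7634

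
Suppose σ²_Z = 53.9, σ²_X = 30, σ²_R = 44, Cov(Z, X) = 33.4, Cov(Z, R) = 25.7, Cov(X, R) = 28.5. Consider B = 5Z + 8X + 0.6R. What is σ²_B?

σ²_B = 6383.14

σ²_B = a²·σ²_Z + b²·σ²_X + c²·σ²_R + 2ab·Cov(Z, X) + 2ac·Cov(Z, R) + 2bc·Cov(X, R), with a = 5, b = 8, c = 0.6.
= 1347.5 + 1920 + 15.84 + 2672 + 154.2 + 273.6
= 6383.14.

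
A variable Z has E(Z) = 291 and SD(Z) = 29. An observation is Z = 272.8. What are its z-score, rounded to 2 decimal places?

z = -0.63

z = (Z − E(Z)) / SD(Z) = (272.8 − 291) / 29 ≈ -0.63.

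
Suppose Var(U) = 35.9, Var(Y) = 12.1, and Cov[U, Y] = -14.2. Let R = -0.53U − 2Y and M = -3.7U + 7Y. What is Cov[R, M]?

By bilinearity, Cov[R, M] = ac·Var(U) + bd·Var(Y) + (ad+bc)·Cov[U, Y], with a=-0.53, b=-2, c=-3.7, d=7.
ac·Var(U) = (-0.53)·(-3.7)·35.9 = 70.3999
bd·Var(Y) = (-2)·7·12.1 = -169.4
(ad+bc)·Cov[U, Y] = (3.69)·(-14.2) = -52.398
Cov[R, M] = 70.3999 + (-169.4) + (-52.398) = -151.3981.

Cov[R, M] = -151.3981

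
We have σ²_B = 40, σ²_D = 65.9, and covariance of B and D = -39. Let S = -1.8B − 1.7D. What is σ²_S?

σ²_S = a²·σ²_B + b²·σ²_D + 2ab·covariance of B and D with a = -1.8, b = -1.7.
= (-1.8)²·40 + (-1.7)²·65.9 + 2·(-1.8)·(-1.7)·(-39)
= 129.6 + 190.451 + (-238.68) = 81.371.

σ²_S = 81.371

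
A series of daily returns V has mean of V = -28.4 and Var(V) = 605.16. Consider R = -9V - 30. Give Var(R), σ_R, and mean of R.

R = -9V - 30 is linear with a = -9, b = -30.
Var(R) = a²·Var(V) = (-9)²·605.16 = 49017.96 (the additive constant -30 does not affect variance).
σ_V = √605.16 = 24.6.
σ_R = |a|·σ_V = |-9|·24.6 = 221.4.
mean of R = a·mean of V + b = (-9)·(-28.4) + (-30) = 225.6.

Var(R) = 49017.96, σ_R = 221.4, mean of R = 225.6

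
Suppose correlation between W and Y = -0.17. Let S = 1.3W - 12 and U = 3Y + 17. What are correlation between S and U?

correlation between S and U = -0.17

Linear rescalings preserve correlation up to sign; here the slopes 1.3 and 3 have the same sign, so correlation between S and U = correlation between W and Y = -0.17.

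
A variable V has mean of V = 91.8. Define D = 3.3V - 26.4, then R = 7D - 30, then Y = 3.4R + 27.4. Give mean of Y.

mean of Y = 6507.052

mean of D = 3.3·91.8 + (-26.4) = 276.54.
mean of R = 7·276.54 + (-30) = 1905.78.
mean of Y = 3.4·1905.78 + 27.4 = 6507.052.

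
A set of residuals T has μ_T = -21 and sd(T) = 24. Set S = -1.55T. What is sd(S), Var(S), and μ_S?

S = -1.55T is linear with a = -1.55, b = 0.
sd(S) = |a|·sd(T) = |-1.55|·24 = 37.2.
Var(T) = 24² = 576.
Var(S) = a²·Var(T) = (-1.55)²·576 = 1383.84.
μ_S = a·μ_T + b = (-1.55)·(-21) = 32.55.

sd(S) = 37.2, Var(S) = 1383.84, μ_S = 32.55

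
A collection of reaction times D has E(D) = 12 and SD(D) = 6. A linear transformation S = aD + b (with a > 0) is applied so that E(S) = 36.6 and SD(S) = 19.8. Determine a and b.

SD(S) = a·SD(D) (a > 0), so a = 19.8/6 = 3.3.
E(S) = a·E(D) + b, so b = 36.6 − 3.3·12 = -3.

a = 3.3, b = -3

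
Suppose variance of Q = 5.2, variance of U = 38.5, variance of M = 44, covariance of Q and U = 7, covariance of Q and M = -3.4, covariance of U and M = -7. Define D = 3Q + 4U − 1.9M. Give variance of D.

variance of D = a²·variance of Q + b²·variance of U + c²·variance of M + 2ab·covariance of Q and U + 2ac·covariance of Q and M + 2bc·covariance of U and M, with a = 3, b = 4, c = -1.9.
= 46.8 + 616 + 158.84 + 168 + 38.76 + 106.4
= 1134.8.

variance of D = 1134.8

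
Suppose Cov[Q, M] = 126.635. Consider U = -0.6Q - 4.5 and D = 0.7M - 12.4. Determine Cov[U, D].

Cov[U, D] = a·c·Cov[Q, M] = (-0.6)·0.7·126.635 = -53.1867. Additive constants drop out.

Cov[U, D] = -53.1867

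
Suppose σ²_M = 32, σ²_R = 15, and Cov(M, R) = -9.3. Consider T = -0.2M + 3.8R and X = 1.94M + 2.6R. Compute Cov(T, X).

By bilinearity, Cov(T, X) = ac·σ²_M + bd·σ²_R + (ad+bc)·Cov(M, R), with a=-0.2, b=3.8, c=1.94, d=2.6.
ac·σ²_M = (-0.2)·1.94·32 = -12.416
bd·σ²_R = 3.8·2.6·15 = 148.2
(ad+bc)·Cov(M, R) = (6.852)·(-9.3) = -63.7236
Cov(T, X) = -12.416 + 148.2 + (-63.7236) = 72.0604.

Cov(T, X) = 72.0604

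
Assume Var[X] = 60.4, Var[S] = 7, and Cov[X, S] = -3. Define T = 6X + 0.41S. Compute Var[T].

Var[T] = 2160.8167

Var[T] = a²·Var[X] + b²·Var[S] + 2ab·Cov[X, S] with a = 6, b = 0.41.
= 6²·60.4 + 0.41²·7 + 2·6·0.41·(-3)
= 2174.4 + 1.1767 + (-14.76) = 2160.8167.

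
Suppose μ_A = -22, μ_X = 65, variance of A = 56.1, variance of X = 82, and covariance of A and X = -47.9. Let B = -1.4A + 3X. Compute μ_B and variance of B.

μ_B = 225.8, variance of B = 1250.316

μ_B = (-1.4)·μ_A + 3·μ_X = (-1.4)·(-22) + 3·65 = 225.8.
variance of B = a²·variance of A + b²·variance of X + 2ab·covariance of A and X with a = -1.4, b = 3.
= (-1.4)²·56.1 + 3²·82 + 2·(-1.4)·3·(-47.9)
= 109.956 + 738 + 402.36 = 1250.316.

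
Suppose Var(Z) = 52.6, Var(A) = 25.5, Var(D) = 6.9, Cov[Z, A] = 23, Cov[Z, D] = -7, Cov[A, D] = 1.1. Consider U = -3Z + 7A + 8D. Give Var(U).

Var(U) = a²·Var(Z) + b²·Var(A) + c²·Var(D) + 2ab·Cov[Z, A] + 2ac·Cov[Z, D] + 2bc·Cov[A, D], with a = -3, b = 7, c = 8.
= 473.4 + 1249.5 + 441.6 + (-966) + 336 + 123.2
= 1657.7.

Var(U) = 1657.7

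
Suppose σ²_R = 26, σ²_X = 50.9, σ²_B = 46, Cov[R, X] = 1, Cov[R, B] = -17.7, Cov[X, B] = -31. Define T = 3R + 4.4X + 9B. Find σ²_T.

σ²_T = a²·σ²_R + b²·σ²_X + c²·σ²_B + 2ab·Cov[R, X] + 2ac·Cov[R, B] + 2bc·Cov[X, B], with a = 3, b = 4.4, c = 9.
= 234 + 985.424 + 3726 + 26.4 + (-955.8) + (-2455.2)
= 1560.824.

σ²_T = 1560.824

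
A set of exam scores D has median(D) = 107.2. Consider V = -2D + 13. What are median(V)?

A linear map preserves order up to sign, so median(V) = a·median(D) + b = (-2)·107.2 + 13 = -201.4.

median(V) = -201.4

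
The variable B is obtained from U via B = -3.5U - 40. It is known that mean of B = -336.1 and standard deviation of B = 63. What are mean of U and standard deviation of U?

mean of U = 84.6, standard deviation of U = 18

From B = -3.5U - 40: mean of B = a·mean of U + b, so mean of U = (mean of B − b)/a = (-336.1 − (-40))/(-3.5) = 84.6.
standard deviation of B = |a|·standard deviation of U, so standard deviation of U = 63/|-3.5| = 18.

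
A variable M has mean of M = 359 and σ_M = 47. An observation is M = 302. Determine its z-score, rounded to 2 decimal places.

z = -1.21

z = (M − mean of M) / σ_M = (302 − 359) / 47 ≈ -1.21.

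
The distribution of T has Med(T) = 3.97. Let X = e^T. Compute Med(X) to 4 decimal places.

Med(X) = 52.9845

e^T is monotone on this domain, so Med(X) = exp(3.97) ≈ 52.9845.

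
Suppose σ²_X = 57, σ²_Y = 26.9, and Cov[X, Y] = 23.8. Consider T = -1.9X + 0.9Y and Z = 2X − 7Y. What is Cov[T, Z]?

Cov[T, Z] = -26.69

By bilinearity, Cov[T, Z] = ac·σ²_X + bd·σ²_Y + (ad+bc)·Cov[X, Y], with a=-1.9, b=0.9, c=2, d=-7.
ac·σ²_X = (-1.9)·2·57 = -216.6
bd·σ²_Y = 0.9·(-7)·26.9 = -169.47
(ad+bc)·Cov[X, Y] = (15.1)·23.8 = 359.38
Cov[T, Z] = -216.6 + (-169.47) + 359.38 = -26.69.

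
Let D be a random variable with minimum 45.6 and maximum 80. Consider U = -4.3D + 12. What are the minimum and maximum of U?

a = -4.3 < 0, so order reverses: min(U) = a·max(D)+b = (-4.3)·80 + 12 = -332; max(U) = a·min(D)+b = (-4.3)·45.6 + 12 = -184.08.

min(U) = -332, max(U) = -184.08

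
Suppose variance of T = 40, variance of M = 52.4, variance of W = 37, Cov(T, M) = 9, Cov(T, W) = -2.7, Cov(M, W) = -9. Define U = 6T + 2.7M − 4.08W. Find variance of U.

variance of U = a²·variance of T + b²·variance of M + c²·variance of W + 2ab·Cov(T, M) + 2ac·Cov(T, W) + 2bc·Cov(M, W), with a = 6, b = 2.7, c = -4.08.
= 1440 + 381.996 + 615.9168 + 291.6 + 132.192 + 198.288
= 3059.9928.

variance of U = 3059.9928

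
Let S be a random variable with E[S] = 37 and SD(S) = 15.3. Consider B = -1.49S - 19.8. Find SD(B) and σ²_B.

B = -1.49S - 19.8 is linear with a = -1.49, b = -19.8.
SD(B) = |a|·SD(S) = |-1.49|·15.3 = 22.797.
σ²_S = 15.3² = 234.09.
σ²_B = a²·σ²_S = (-1.49)²·234.09 = 519.703209 (the additive constant -19.8 does not affect variance).

SD(B) = 22.797, σ²_B = 519.703209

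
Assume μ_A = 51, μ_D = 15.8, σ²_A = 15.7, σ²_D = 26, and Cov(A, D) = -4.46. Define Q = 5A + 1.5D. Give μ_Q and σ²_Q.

μ_Q = 278.7, σ²_Q = 384.1

μ_Q = 5·μ_A + 1.5·μ_D = 5·51 + 1.5·15.8 = 278.7.
σ²_Q = a²·σ²_A + b²·σ²_D + 2ab·Cov(A, D) with a = 5, b = 1.5.
= 5²·15.7 + 1.5²·26 + 2·5·1.5·(-4.46)
= 392.5 + 58.5 + (-66.9) = 384.1.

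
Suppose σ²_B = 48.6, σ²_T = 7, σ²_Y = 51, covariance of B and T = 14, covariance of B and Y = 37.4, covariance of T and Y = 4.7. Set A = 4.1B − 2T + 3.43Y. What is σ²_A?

σ²_A = a²·σ²_B + b²·σ²_T + c²·σ²_Y + 2ab·covariance of B and T + 2ac·covariance of B and Y + 2bc·covariance of T and Y, with a = 4.1, b = -2, c = 3.43.
= 816.966 + 28 + 600.0099 + (-229.6) + 1051.9124 + (-64.484)
= 2202.8043.

σ²_A = 2202.8043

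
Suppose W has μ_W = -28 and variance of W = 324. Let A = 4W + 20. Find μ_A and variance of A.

A = 4W + 20 is linear with a = 4, b = 20.
μ_A = a·μ_W + b = 4·(-28) + 20 = -92.
variance of A = a²·variance of W = 4²·324 = 5184 (the additive constant 20 does not affect variance).

μ_A = -92, variance of A = 5184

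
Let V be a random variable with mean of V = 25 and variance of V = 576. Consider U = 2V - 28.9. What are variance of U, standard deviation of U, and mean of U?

U = 2V - 28.9 is linear with a = 2, b = -28.9.
variance of U = a²·variance of V = 2²·576 = 2304 (the additive constant -28.9 does not affect variance).
standard deviation of V = √576 = 24.
standard deviation of U = |a|·standard deviation of V = |2|·24 = 48.
mean of U = a·mean of V + b = 2·25 + (-28.9) = 21.1.

variance of U = 2304, standard deviation of U = 48, mean of U = 21.1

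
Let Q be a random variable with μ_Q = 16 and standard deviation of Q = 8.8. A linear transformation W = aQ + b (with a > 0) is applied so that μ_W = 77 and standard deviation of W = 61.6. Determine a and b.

a = 7, b = -35

standard deviation of W = a·standard deviation of Q (a > 0), so a = 61.6/8.8 = 7.
μ_W = a·μ_Q + b, so b = 77 − 7·16 = -35.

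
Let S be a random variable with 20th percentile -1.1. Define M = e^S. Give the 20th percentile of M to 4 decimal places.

20th percentile of M = 0.3329

e^S is increasing, so P_{20}(M) = g(P_{20}(S)) ≈ 0.3329.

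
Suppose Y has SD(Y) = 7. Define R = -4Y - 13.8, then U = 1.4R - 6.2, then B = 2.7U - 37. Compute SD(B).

SD(B) = 105.84

SD(R) = |-4|·7 = 28.
SD(U) = |1.4|·28 = 39.2.
SD(B) = |2.7|·39.2 = 105.84.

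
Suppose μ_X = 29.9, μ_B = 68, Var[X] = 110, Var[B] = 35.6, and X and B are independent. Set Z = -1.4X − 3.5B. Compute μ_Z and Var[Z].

μ_Z = (-1.4)·μ_X + (-3.5)·μ_B = (-1.4)·29.9 + (-3.5)·68 = -279.86.
Var[Z] = a²·Var[X] + b²·Var[B] + 2ab·Cov[X, B] with a = -1.4, b = -3.5.
Independence gives Cov[X, B] = 0.
= (-1.4)²·110 + (-3.5)²·35.6 + 2·(-1.4)·(-3.5)·0
= 215.6 + 436.1 + 0 = 651.7.

μ_Z = -279.86, Var[Z] = 651.7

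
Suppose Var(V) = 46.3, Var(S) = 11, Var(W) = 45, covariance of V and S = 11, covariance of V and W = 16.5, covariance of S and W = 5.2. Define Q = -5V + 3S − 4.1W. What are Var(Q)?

Var(Q) = 2231.53

Var(Q) = a²·Var(V) + b²·Var(S) + c²·Var(W) + 2ab·covariance of V and S + 2ac·covariance of V and W + 2bc·covariance of S and W, with a = -5, b = 3, c = -4.1.
= 1157.5 + 99 + 756.45 + (-330) + 676.5 + (-127.92)
= 2231.53.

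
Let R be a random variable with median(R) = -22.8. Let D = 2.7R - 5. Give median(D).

median(D) = -66.56

A linear map preserves order up to sign, so median(D) = a·median(R) + b = 2.7·(-22.8) + (-5) = -66.56.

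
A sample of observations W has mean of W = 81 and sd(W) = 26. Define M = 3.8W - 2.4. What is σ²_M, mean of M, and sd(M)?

σ²_M = 9761.44, mean of M = 305.4, sd(M) = 98.8

M = 3.8W - 2.4 is linear with a = 3.8, b = -2.4.
σ²_W = 26² = 676.
σ²_M = a²·σ²_W = 3.8²·676 = 9761.44 (the additive constant -2.4 does not affect variance).
mean of M = a·mean of W + b = 3.8·81 + (-2.4) = 305.4.
sd(M) = |a|·sd(W) = |3.8|·26 = 98.8.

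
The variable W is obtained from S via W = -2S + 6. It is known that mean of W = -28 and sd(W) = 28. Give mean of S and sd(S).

mean of S = 17, sd(S) = 14

From W = -2S + 6: mean of W = a·mean of S + b, so mean of S = (mean of W − b)/a = (-28 − 6)/(-2) = 17.
sd(W) = |a|·sd(S), so sd(S) = 28/|-2| = 14.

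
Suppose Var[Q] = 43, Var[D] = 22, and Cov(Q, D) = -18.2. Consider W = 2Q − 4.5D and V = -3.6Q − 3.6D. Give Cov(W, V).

By bilinearity, Cov(W, V) = ac·Var[Q] + bd·Var[D] + (ad+bc)·Cov(Q, D), with a=2, b=-4.5, c=-3.6, d=-3.6.
ac·Var[Q] = 2·(-3.6)·43 = -309.6
bd·Var[D] = (-4.5)·(-3.6)·22 = 356.4
(ad+bc)·Cov(Q, D) = (9)·(-18.2) = -163.8
Cov(W, V) = -309.6 + 356.4 + (-163.8) = -117.

Cov(W, V) = -117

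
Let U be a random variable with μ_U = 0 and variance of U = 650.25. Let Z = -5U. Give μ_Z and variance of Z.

μ_Z = 0, variance of Z = 16256.25

Z = -5U is linear with a = -5, b = 0.
μ_Z = a·μ_U + b = (-5)·0 = 0.
variance of Z = a²·variance of U = (-5)²·650.25 = 16256.25.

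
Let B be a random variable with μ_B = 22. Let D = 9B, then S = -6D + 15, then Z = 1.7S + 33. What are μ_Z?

μ_Z = -1961.1

μ_D = 9·22 = 198.
μ_S = (-6)·198 + 15 = -1173.
μ_Z = 1.7·(-1173) + 33 = -1961.1.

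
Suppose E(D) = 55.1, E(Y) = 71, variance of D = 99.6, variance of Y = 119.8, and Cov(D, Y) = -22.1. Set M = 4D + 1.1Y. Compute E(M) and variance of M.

E(M) = 298.5, variance of M = 1544.078

E(M) = 4·E(D) + 1.1·E(Y) = 4·55.1 + 1.1·71 = 298.5.
variance of M = a²·variance of D + b²·variance of Y + 2ab·Cov(D, Y) with a = 4, b = 1.1.
= 4²·99.6 + 1.1²·119.8 + 2·4·1.1·(-22.1)
= 1593.6 + 144.958 + (-194.48) = 1544.078.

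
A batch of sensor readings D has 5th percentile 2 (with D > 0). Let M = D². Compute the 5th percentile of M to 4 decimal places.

5th percentile of M = 4

D² is increasing, so P_{5}(M) = g(P_{5}(D)) = 4.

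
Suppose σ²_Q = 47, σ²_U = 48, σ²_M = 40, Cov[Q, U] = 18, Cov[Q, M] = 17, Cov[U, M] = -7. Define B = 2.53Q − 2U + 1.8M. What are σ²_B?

σ²_B = 645.5183

σ²_B = a²·σ²_Q + b²·σ²_U + c²·σ²_M + 2ab·Cov[Q, U] + 2ac·Cov[Q, M] + 2bc·Cov[U, M], with a = 2.53, b = -2, c = 1.8.
= 300.8423 + 192 + 129.6 + (-182.16) + 154.836 + 50.4
= 645.5183.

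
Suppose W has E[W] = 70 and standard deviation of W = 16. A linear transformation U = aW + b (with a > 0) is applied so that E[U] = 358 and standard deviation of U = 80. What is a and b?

standard deviation of U = a·standard deviation of W (a > 0), so a = 80/16 = 5.
E[U] = a·E[W] + b, so b = 358 − 5·70 = 8.

a = 5, b = 8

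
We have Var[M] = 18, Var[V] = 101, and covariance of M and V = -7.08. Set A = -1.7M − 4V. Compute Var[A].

Var[A] = 1571.732

Var[A] = a²·Var[M] + b²·Var[V] + 2ab·covariance of M and V with a = -1.7, b = -4.
= (-1.7)²·18 + (-4)²·101 + 2·(-1.7)·(-4)·(-7.08)
= 52.02 + 1616 + (-96.288) = 1571.732.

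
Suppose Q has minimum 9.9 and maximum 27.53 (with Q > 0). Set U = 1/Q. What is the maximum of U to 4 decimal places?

1/Q is decreasing on this domain, so max(U) comes from min(Q) = 9.9: max(U) = 1/(9.9) ≈ 0.101.

max(U) = 0.101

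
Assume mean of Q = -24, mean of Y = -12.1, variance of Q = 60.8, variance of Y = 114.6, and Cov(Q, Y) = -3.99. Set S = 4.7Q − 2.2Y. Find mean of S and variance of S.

mean of S = 4.7·mean of Q + (-2.2)·mean of Y = 4.7·(-24) + (-2.2)·(-12.1) = -86.18.
variance of S = a²·variance of Q + b²·variance of Y + 2ab·Cov(Q, Y) with a = 4.7, b = -2.2.
= 4.7²·60.8 + (-2.2)²·114.6 + 2·4.7·(-2.2)·(-3.99)
= 1343.072 + 554.664 + 82.5132 = 1980.2492.

mean of S = -86.18, variance of S = 1980.2492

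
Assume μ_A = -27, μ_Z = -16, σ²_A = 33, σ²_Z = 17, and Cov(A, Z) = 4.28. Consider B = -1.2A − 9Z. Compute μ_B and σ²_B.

μ_B = (-1.2)·μ_A + (-9)·μ_Z = (-1.2)·(-27) + (-9)·(-16) = 176.4.
σ²_B = a²·σ²_A + b²·σ²_Z + 2ab·Cov(A, Z) with a = -1.2, b = -9.
= (-1.2)²·33 + (-9)²·17 + 2·(-1.2)·(-9)·4.28
= 47.52 + 1377 + 92.448 = 1516.968.

μ_B = 176.4, σ²_B = 1516.968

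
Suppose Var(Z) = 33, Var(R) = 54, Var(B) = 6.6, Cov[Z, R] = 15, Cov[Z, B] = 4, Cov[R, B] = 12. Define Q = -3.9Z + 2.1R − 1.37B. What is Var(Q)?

Var(Q) = a²·Var(Z) + b²·Var(R) + c²·Var(B) + 2ab·Cov[Z, R] + 2ac·Cov[Z, B] + 2bc·Cov[R, B], with a = -3.9, b = 2.1, c = -1.37.
= 501.93 + 238.14 + 12.38754 + (-245.7) + 42.744 + (-69.048)
= 480.45354.

Var(Q) = 480.45354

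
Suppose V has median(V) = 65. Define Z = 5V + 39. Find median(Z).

median(Z) = 364

A linear map preserves order up to sign, so median(Z) = a·median(V) + b = 5·65 + 39 = 364.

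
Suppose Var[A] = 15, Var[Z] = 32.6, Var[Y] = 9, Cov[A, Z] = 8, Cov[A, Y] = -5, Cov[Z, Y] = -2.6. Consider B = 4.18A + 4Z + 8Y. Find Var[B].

Var[B] = a²·Var[A] + b²·Var[Z] + c²·Var[Y] + 2ab·Cov[A, Z] + 2ac·Cov[A, Y] + 2bc·Cov[Z, Y], with a = 4.18, b = 4, c = 8.
= 262.086 + 521.6 + 576 + 267.52 + (-334.4) + (-166.4)
= 1126.406.

Var[B] = 1126.406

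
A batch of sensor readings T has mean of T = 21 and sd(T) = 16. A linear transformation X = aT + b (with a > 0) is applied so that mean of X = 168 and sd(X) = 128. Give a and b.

a = 8, b = 0

sd(X) = a·sd(T) (a > 0), so a = 128/16 = 8.
mean of X = a·mean of T + b, so b = 168 − 8·21 = 0.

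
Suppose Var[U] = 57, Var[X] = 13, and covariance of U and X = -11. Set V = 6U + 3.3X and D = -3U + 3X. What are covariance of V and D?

By bilinearity, covariance of V and D = ac·Var[U] + bd·Var[X] + (ad+bc)·covariance of U and X, with a=6, b=3.3, c=-3, d=3.
ac·Var[U] = 6·(-3)·57 = -1026
bd·Var[X] = 3.3·3·13 = 128.7
(ad+bc)·covariance of U and X = (8.1)·(-11) = -89.1
covariance of V and D = -1026 + 128.7 + (-89.1) = -986.4.

covariance of V and D = -986.4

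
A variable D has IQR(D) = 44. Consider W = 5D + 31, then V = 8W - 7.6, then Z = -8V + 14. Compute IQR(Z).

IQR(W) = |5|·44 = 220.
IQR(V) = |8|·220 = 1760.
IQR(Z) = |-8|·1760 = 14080.

IQR(Z) = 14080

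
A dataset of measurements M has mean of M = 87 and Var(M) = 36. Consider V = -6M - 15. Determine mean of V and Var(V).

mean of V = -537, Var(V) = 1296

V = -6M - 15 is linear with a = -6, b = -15.
mean of V = a·mean of M + b = (-6)·87 + (-15) = -537.
Var(V) = a²·Var(M) = (-6)²·36 = 1296 (the additive constant -15 does not affect variance).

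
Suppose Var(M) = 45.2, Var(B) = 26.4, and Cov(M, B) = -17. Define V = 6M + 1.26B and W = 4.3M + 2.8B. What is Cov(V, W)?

Cov(V, W) = 881.5932

By bilinearity, Cov(V, W) = ac·Var(M) + bd·Var(B) + (ad+bc)·Cov(M, B), with a=6, b=1.26, c=4.3, d=2.8.
ac·Var(M) = 6·4.3·45.2 = 1166.16
bd·Var(B) = 1.26·2.8·26.4 = 93.1392
(ad+bc)·Cov(M, B) = (22.218)·(-17) = -377.706
Cov(V, W) = 1166.16 + 93.1392 + (-377.706) = 881.5932.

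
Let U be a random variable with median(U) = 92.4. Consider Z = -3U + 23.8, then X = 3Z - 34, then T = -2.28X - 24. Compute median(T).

median(Z) = (-3)·92.4 + 23.8 = -253.4.
median(X) = 3·(-253.4) + (-34) = -794.2.
median(T) = (-2.28)·(-794.2) + (-24) = 1786.776.

median(T) = 1786.776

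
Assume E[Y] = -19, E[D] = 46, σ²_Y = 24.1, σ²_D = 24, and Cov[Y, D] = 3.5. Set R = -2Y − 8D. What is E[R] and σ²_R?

E[R] = (-2)·E[Y] + (-8)·E[D] = (-2)·(-19) + (-8)·46 = -330.
σ²_R = a²·σ²_Y + b²·σ²_D + 2ab·Cov[Y, D] with a = -2, b = -8.
= (-2)²·24.1 + (-8)²·24 + 2·(-2)·(-8)·3.5
= 96.4 + 1536 + 112 = 1744.4.

E[R] = -330, σ²_R = 1744.4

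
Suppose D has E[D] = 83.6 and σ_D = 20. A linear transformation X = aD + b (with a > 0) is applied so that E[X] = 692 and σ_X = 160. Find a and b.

σ_X = a·σ_D (a > 0), so a = 160/20 = 8.
E[X] = a·E[D] + b, so b = 692 − 8·83.6 = 23.2.

a = 8, b = 23.2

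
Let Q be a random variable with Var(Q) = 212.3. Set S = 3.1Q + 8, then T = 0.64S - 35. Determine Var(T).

Var(S) = 3.1²·212.3 = 2040.203.
Var(T) = 0.64²·2040.203 = 835.6671488.

Var(T) = 835.6671488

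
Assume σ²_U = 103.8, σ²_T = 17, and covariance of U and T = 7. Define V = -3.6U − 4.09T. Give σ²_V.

σ²_V = a²·σ²_U + b²·σ²_T + 2ab·covariance of U and T with a = -3.6, b = -4.09.
= (-3.6)²·103.8 + (-4.09)²·17 + 2·(-3.6)·(-4.09)·7
= 1345.248 + 284.3777 + 206.136 = 1835.7617.

σ²_V = 1835.7617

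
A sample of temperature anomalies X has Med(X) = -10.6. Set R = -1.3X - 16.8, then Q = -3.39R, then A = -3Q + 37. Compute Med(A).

Med(A) = 6.2866

Med(R) = (-1.3)·(-10.6) + (-16.8) = -3.02.
Med(Q) = (-3.39)·(-3.02) = 10.2378.
Med(A) = (-3)·10.2378 + 37 = 6.2866.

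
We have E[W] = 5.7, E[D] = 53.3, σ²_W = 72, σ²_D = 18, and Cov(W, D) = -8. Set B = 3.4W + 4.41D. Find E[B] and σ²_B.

E[B] = 3.4·E[W] + 4.41·E[D] = 3.4·5.7 + 4.41·53.3 = 254.433.
σ²_B = a²·σ²_W + b²·σ²_D + 2ab·Cov(W, D) with a = 3.4, b = 4.41.
= 3.4²·72 + 4.41²·18 + 2·3.4·4.41·(-8)
= 832.32 + 350.0658 + (-239.904) = 942.4818.

E[B] = 254.433, σ²_B = 942.4818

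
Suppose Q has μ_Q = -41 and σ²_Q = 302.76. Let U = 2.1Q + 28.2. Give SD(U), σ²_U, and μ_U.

U = 2.1Q + 28.2 is linear with a = 2.1, b = 28.2.
SD(Q) = √302.76 = 17.4.
SD(U) = |a|·SD(Q) = |2.1|·17.4 = 36.54.
σ²_U = a²·σ²_Q = 2.1²·302.76 = 1335.1716 (the additive constant 28.2 does not affect variance).
μ_U = a·μ_Q + b = 2.1·(-41) + 28.2 = -57.9.

SD(U) = 36.54, σ²_U = 1335.1716, μ_U = -57.9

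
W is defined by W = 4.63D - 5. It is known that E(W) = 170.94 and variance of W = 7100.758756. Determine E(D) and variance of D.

E(D) = 38, variance of D = 331.24

From W = 4.63D - 5: E(W) = a·E(D) + b, so E(D) = (E(W) − b)/a = (170.94 − (-5))/4.63 = 38.
variance of W = a²·variance of D, so variance of D = 7100.758756/4.63² = 331.24.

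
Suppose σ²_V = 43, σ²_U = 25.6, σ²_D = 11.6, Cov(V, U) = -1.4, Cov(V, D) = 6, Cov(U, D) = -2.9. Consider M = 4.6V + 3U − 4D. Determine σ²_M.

σ²_M = a²·σ²_V + b²·σ²_U + c²·σ²_D + 2ab·Cov(V, U) + 2ac·Cov(V, D) + 2bc·Cov(U, D), with a = 4.6, b = 3, c = -4.
= 909.88 + 230.4 + 185.6 + (-38.64) + (-220.8) + 69.6
= 1136.04.

σ²_M = 1136.04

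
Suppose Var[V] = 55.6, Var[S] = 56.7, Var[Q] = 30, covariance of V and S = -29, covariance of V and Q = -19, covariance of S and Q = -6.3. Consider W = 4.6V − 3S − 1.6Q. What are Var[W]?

Var[W] = 2783.196

Var[W] = a²·Var[V] + b²·Var[S] + c²·Var[Q] + 2ab·covariance of V and S + 2ac·covariance of V and Q + 2bc·covariance of S and Q, with a = 4.6, b = -3, c = -1.6.
= 1176.496 + 510.3 + 76.8 + 800.4 + 279.68 + (-60.48)
= 2783.196.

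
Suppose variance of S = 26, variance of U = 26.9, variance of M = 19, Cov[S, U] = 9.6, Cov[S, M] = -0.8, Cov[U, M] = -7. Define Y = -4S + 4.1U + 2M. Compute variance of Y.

variance of Y = a²·variance of S + b²·variance of U + c²·variance of M + 2ab·Cov[S, U] + 2ac·Cov[S, M] + 2bc·Cov[U, M], with a = -4, b = 4.1, c = 2.
= 416 + 452.189 + 76 + (-314.88) + 12.8 + (-114.8)
= 527.309.

variance of Y = 527.309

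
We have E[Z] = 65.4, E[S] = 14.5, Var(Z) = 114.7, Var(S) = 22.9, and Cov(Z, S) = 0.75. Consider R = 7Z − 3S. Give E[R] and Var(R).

E[R] = 7·E[Z] + (-3)·E[S] = 7·65.4 + (-3)·14.5 = 414.3.
Var(R) = a²·Var(Z) + b²·Var(S) + 2ab·Cov(Z, S) with a = 7, b = -3.
= 7²·114.7 + (-3)²·22.9 + 2·7·(-3)·0.75
= 5620.3 + 206.1 + (-31.5) = 5794.9.

E[R] = 414.3, Var(R) = 5794.9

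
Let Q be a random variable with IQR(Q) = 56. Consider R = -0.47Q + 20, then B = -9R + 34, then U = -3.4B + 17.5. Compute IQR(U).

IQR(R) = |-0.47|·56 = 26.32.
IQR(B) = |-9|·26.32 = 236.88.
IQR(U) = |-3.4|·236.88 = 805.392.

IQR(U) = 805.392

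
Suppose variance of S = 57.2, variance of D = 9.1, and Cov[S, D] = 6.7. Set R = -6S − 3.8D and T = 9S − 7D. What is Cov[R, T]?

By bilinearity, Cov[R, T] = ac·variance of S + bd·variance of D + (ad+bc)·Cov[S, D], with a=-6, b=-3.8, c=9, d=-7.
ac·variance of S = (-6)·9·57.2 = -3088.8
bd·variance of D = (-3.8)·(-7)·9.1 = 242.06
(ad+bc)·Cov[S, D] = (7.8)·6.7 = 52.26
Cov[R, T] = -3088.8 + 242.06 + 52.26 = -2794.48.

Cov[R, T] = -2794.48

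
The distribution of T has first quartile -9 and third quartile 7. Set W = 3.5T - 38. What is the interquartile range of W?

IQR(W) = 56

IQR of T = Q3 − Q1 = 7 − (-9) = 16.
Under W = aT + b, IQR(W) = |a|·IQR(T) = |3.5|·16 = 56 (shifts cancel; spread scales by |a|).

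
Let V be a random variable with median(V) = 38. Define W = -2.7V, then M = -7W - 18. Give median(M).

median(M) = 700.2

median(W) = (-2.7)·38 = -102.6.
median(M) = (-7)·(-102.6) + (-18) = 700.2.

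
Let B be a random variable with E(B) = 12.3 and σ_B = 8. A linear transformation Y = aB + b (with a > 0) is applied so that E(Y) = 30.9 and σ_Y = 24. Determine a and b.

a = 3, b = -6

σ_Y = a·σ_B (a > 0), so a = 24/8 = 3.
E(Y) = a·E(B) + b, so b = 30.9 − 3·12.3 = -6.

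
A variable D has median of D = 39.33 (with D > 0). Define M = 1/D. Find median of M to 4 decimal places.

median of M = 0.0254

1/D is monotone on this domain, so median of M = 1/(39.33) ≈ 0.0254.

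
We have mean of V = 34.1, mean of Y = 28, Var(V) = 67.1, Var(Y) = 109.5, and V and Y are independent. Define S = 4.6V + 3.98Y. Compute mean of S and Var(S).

mean of S = 268.3, Var(S) = 3154.3598

mean of S = 4.6·mean of V + 3.98·mean of Y = 4.6·34.1 + 3.98·28 = 268.3.
Var(S) = a²·Var(V) + b²·Var(Y) + 2ab·Cov(V, Y) with a = 4.6, b = 3.98.
Independence gives Cov(V, Y) = 0.
= 4.6²·67.1 + 3.98²·109.5 + 2·4.6·3.98·0
= 1419.836 + 1734.5238 + 0 = 3154.3598.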